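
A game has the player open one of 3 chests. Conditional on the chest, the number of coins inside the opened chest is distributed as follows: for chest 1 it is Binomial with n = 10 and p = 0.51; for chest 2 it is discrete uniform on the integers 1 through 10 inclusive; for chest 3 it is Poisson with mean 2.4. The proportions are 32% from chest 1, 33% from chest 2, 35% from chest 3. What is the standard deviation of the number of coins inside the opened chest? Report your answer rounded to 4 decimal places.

2.5111

Per component, 1: μ=5.1, E[X²]=28.509; 2: μ=5.5, E[X²]=38.5; 3: μ=2.4, E[X²]=8.16.
E[X] = 0.32·5.1 + 0.33·5.5 + 0.35·2.4 = 4.287.
E[X²] = 0.32·28.509 + 0.33·38.5 + 0.35·8.16 = 24.6839.
Var(X) = E[X²] − (E[X])² = 24.6839 − 18.3784 = 6.30551.
SD(X) = √6.30551 = 2.51108.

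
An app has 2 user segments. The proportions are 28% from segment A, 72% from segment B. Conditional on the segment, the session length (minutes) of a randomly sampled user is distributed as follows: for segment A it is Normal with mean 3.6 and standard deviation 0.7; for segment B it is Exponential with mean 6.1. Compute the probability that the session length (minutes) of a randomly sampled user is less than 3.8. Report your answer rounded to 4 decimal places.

Conditional on each segment, P(X < 3.8): A: 0.612452; B: 0.463641.
By total probability, P(X < 3.8) = 0.28·0.612452 + 0.72·0.463641 = 0.505308.

0.5053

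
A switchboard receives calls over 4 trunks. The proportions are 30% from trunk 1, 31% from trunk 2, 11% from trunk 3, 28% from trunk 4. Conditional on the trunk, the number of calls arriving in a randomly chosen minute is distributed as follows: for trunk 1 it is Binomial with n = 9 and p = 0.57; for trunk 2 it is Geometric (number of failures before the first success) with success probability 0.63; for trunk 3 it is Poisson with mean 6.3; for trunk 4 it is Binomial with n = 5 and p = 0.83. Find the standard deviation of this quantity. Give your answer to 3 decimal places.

2.499

Per component, 1: μ=5.13, E[X²]=28.5228; 2: μ=0.587302, E[X²]=1.27715; 3: μ=6.3, E[X²]=45.99; 4: μ=4.15, E[X²]=17.928.
E[X] = 0.3·5.13 + 0.31·0.587302 + 0.11·6.3 + 0.28·4.15 = 3.57606.
E[X²] = 0.3·28.5228 + 0.31·1.27715 + 0.11·45.99 + 0.28·17.928 = 19.0315.
Var(X) = E[X²] − (E[X])² = 19.0315 − 12.7882 = 6.24327.
SD(X) = √6.24327 = 2.49865.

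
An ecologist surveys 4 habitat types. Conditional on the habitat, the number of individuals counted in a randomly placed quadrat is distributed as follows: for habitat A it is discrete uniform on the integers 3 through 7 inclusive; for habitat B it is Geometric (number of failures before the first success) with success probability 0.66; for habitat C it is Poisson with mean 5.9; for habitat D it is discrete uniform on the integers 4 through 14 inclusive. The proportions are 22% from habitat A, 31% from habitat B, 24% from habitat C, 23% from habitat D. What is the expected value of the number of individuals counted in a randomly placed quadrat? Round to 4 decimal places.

4.7457

Component means — A: 5; B: 0.515152; C: 5.9; D: 9.
E[X] = 0.22·5 + 0.31·0.515152 + 0.24·5.9 + 0.23·9 = 4.7457.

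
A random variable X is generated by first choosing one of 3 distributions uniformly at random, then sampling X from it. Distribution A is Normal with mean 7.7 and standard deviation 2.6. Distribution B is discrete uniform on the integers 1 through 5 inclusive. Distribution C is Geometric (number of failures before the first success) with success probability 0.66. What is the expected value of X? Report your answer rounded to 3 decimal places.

3.738

Component means — A: 7.7; B: 3; C: 0.515152.
E[X] = 0.333333·7.7 + 0.333333·3 + 0.333333·0.515152 = 3.73838.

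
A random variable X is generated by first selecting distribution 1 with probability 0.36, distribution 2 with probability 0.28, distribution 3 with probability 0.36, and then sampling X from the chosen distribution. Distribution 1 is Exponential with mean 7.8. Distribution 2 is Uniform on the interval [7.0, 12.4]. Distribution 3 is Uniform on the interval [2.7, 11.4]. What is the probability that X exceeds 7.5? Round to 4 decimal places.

Conditional on each component, P(X > 7.5): 1: 0.382304; 2: 0.907407; 3: 0.448276.
By total probability, P(X > 7.5) = 0.36·0.382304 + 0.28·0.907407 + 0.36·0.448276 = 0.553083.

0.5531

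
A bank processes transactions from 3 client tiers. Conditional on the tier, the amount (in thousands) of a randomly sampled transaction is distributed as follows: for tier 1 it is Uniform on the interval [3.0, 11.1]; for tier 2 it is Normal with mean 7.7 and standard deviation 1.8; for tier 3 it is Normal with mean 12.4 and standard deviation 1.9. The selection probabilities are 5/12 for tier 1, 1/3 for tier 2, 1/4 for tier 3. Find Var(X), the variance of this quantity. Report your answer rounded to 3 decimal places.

9.142

Per component, 1: μ=7.05, E[X²]=55.17; 2: μ=7.7, E[X²]=62.53; 3: μ=12.4, E[X²]=157.37.
E[X] = 0.416667·7.05 + 0.333333·7.7 + 0.25·12.4 = 8.60417.
E[X²] = 0.416667·55.17 + 0.333333·62.53 + 0.25·157.37 = 83.1733.
Var(X) = E[X²] − (E[X])² = 83.1733 − 74.0317 = 9.14165.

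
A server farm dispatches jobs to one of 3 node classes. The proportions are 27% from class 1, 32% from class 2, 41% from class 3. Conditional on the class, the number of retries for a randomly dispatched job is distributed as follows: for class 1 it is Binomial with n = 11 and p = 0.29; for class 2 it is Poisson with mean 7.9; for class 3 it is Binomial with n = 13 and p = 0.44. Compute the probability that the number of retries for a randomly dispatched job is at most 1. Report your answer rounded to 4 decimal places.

0.0378

Conditional on each class, P(X ≤ 1): 1: 0.126954; 2: 0.00329962; 3: 0.00597332.
By total probability, P(X ≤ 1) = 0.27·0.126954 + 0.32·0.00329962 + 0.41·0.00597332 = 0.0377827.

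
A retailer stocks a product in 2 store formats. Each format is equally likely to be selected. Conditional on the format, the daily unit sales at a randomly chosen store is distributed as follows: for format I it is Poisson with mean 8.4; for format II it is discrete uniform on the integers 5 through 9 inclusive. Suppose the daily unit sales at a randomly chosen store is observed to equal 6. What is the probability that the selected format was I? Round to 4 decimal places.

0.3542

Likelihoods P(X=6 | ·): I: 0.109716; II: 0.2.
Posterior ∝ prior × likelihood. Numerator for I: 0.5·0.109716 = 0.054858.
Normalizing constant: 0.5·0.109716 + 0.5·0.2 = 0.154858.
P(I | observation) = 0.054858 / 0.154858 = 0.354247.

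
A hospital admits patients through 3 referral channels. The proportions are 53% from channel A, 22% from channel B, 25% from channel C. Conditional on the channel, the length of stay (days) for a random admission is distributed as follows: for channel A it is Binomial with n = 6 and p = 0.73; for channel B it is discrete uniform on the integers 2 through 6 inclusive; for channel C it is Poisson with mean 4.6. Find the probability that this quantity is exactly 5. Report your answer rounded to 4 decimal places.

Conditional on each channel, P(X = 5): A: 0.335838; B: 0.2; C: 0.172526.
By total probability, P(X = 5) = 0.53·0.335838 + 0.22·0.2 + 0.25·0.172526 = 0.265125.

0.2651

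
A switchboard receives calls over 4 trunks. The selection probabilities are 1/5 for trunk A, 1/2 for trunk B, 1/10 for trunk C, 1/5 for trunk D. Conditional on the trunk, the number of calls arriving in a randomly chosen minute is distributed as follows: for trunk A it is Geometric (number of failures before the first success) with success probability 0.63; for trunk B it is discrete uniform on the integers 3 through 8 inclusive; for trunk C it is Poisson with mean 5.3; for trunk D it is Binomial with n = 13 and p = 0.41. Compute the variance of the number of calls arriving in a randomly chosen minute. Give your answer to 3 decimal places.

6.566

Per component, A: μ=0.587302, E[X²]=1.27715; B: μ=5.5, E[X²]=33.1667; C: μ=5.3, E[X²]=33.39; D: μ=5.33, E[X²]=31.5536.
E[X] = 0.2·0.587302 + 0.5·5.5 + 0.1·5.3 + 0.2·5.33 = 4.46346.
E[X²] = 0.2·1.27715 + 0.5·33.1667 + 0.1·33.39 + 0.2·31.5536 = 26.4885.
Var(X) = E[X²] − (E[X])² = 26.4885 − 19.9225 = 6.566.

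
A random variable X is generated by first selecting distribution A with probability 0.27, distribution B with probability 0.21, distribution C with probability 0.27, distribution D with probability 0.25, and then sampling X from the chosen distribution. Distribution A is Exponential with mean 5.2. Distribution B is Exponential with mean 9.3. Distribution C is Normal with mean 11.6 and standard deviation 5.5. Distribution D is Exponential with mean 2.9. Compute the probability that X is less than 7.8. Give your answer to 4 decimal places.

Conditional on each component, P(X < 7.8): A: 0.77687; B: 0.567732; C: 0.244811; D: 0.932096.
By total probability, P(X < 7.8) = 0.27·0.77687 + 0.21·0.567732 + 0.27·0.244811 + 0.25·0.932096 = 0.628102.

0.6281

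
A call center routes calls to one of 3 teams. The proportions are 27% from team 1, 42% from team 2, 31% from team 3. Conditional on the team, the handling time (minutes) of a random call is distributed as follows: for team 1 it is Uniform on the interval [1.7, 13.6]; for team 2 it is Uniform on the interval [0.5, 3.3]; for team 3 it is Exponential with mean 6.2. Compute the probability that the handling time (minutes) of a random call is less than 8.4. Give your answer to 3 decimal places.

Conditional on each team, P(X < 8.4): 1: 0.563025; 2: 1; 3: 0.742011.
By total probability, P(X < 8.4) = 0.27·0.563025 + 0.42·1 + 0.31·0.742011 = 0.80204.

0.802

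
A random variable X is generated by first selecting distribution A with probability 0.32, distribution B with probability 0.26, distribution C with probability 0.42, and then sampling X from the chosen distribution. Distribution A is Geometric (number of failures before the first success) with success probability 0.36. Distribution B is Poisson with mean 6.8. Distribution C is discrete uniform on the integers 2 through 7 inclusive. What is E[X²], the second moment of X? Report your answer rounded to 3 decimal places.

26.112

For each component E[X²] = Var + (mean)², giving A: 8.09877; B: 53.04; C: 23.1667.
Overall E[X²] = 0.32·8.09877 + 0.26·53.04 + 0.42·23.1667 = 26.112.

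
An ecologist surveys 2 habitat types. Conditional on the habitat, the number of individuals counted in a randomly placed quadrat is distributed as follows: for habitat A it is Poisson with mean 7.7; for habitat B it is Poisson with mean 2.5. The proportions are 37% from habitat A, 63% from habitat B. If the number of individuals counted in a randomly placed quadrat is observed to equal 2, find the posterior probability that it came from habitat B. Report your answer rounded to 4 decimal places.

0.9702

Likelihoods P(X=2 | ·): A: 0.0134241; B: 0.256516.
Posterior ∝ prior × likelihood. Numerator for B: 0.63·0.256516 = 0.161605.
Normalizing constant: 0.37·0.0134241 + 0.63·0.256516 = 0.166572.
P(B | observation) = 0.161605 / 0.166572 = 0.970182.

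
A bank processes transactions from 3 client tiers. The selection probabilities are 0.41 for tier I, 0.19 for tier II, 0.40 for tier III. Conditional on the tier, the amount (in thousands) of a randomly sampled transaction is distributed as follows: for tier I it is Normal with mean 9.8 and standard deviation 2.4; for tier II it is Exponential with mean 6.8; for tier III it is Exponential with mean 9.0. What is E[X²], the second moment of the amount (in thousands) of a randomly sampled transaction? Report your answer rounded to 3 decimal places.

For each component E[X²] = Var + (mean)², giving I: 101.8; II: 92.48; III: 162.
Overall E[X²] = 0.41·101.8 + 0.19·92.48 + 0.4·162 = 124.109.

124.109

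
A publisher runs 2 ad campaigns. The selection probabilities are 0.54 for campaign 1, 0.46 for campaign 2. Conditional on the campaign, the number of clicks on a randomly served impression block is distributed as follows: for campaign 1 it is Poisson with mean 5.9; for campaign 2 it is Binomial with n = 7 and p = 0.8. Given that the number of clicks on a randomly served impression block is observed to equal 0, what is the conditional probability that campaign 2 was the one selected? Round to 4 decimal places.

Likelihoods P(X=0 | ·): 1: 0.00273944; 2: 1.28e-05.
Posterior ∝ prior × likelihood. Numerator for 2: 0.46·1.28e-05 = 5.888e-06.
Normalizing constant: 0.54·0.00273944 + 0.46·1.28e-05 = 0.00148519.
P(2 | observation) = 5.888e-06 / 0.00148519 = 0.00396448.

0.0040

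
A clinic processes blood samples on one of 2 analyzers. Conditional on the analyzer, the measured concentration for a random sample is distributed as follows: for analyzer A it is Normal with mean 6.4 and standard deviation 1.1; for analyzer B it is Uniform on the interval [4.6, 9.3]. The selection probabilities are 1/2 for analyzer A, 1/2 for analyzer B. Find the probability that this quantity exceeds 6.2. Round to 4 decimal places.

Conditional on each analyzer, P(X > 6.2): A: 0.572137; B: 0.659574.
By total probability, P(X > 6.2) = 0.5·0.572137 + 0.5·0.659574 = 0.615856.

0.6159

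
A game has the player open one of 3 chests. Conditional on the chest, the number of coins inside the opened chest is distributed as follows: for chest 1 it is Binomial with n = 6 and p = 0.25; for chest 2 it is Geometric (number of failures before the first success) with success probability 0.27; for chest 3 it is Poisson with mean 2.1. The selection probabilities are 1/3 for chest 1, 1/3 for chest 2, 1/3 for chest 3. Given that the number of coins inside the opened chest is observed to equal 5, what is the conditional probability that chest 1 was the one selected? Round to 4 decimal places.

Likelihoods P(X=5 | ·): 1: 0.00439453; 2: 0.0559729; 3: 0.041677.
Posterior ∝ prior × likelihood. Numerator for 1: 0.333333·0.00439453 = 0.00146484.
Normalizing constant: 0.333333·0.00439453 + 0.333333·0.0559729 + 0.333333·0.041677 = 0.0340148.
P(1 | observation) = 0.00146484 / 0.0340148 = 0.0430649.

0.0431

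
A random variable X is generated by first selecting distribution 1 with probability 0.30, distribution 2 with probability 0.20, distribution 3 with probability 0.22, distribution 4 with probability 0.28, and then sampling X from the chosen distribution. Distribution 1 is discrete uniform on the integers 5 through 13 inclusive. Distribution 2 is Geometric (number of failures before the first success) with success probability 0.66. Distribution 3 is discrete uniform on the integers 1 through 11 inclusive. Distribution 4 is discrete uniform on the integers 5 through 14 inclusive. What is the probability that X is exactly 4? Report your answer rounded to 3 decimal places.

0.022

Conditional on each component, P(X = 4): 1: 0; 2: 0.00881982; 3: 0.0909091; 4: 0.
By total probability, P(X = 4) = 0.3·0 + 0.2·0.00881982 + 0.22·0.0909091 + 0.28·0 = 0.021764.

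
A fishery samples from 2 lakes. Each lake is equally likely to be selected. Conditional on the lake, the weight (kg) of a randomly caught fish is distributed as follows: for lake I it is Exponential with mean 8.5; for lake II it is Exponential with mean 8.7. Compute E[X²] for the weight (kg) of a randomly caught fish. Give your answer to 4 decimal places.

For each component E[X²] = Var + (mean)², giving I: 144.5; II: 151.38.
Overall E[X²] = 0.5·144.5 + 0.5·151.38 = 147.94.

147.9400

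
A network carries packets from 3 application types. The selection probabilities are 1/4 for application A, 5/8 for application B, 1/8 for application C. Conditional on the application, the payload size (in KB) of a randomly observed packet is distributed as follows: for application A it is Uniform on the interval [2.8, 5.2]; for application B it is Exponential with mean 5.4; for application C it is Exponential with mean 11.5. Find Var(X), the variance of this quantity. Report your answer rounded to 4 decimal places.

39.8473

Per component, A: μ=4, E[X²]=16.48; B: μ=5.4, E[X²]=58.32; C: μ=11.5, E[X²]=264.5.
E[X] = 0.25·4 + 0.625·5.4 + 0.125·11.5 = 5.8125.
E[X²] = 0.25·16.48 + 0.625·58.32 + 0.125·264.5 = 73.6325.
Var(X) = E[X²] − (E[X])² = 73.6325 − 33.7852 = 39.8473.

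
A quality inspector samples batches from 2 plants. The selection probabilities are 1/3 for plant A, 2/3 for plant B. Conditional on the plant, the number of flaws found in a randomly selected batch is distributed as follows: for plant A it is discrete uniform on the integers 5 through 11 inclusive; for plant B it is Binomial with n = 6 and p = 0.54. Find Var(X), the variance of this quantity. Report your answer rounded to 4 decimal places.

7.3620

Per component, A: μ=8, E[X²]=68; B: μ=3.24, E[X²]=11.988.
E[X] = 0.333333·8 + 0.666667·3.24 = 4.82667.
E[X²] = 0.333333·68 + 0.666667·11.988 = 30.6587.
Var(X) = E[X²] − (E[X])² = 30.6587 − 23.2967 = 7.36196.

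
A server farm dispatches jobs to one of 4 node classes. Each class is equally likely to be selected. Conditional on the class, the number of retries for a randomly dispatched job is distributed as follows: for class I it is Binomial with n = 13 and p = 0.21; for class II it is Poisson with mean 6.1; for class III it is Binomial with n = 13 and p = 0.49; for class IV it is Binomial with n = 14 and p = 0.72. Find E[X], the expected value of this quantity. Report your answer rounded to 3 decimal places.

6.320

Component means — I: 2.73; II: 6.1; III: 6.37; IV: 10.08.
E[X] = 0.25·2.73 + 0.25·6.1 + 0.25·6.37 + 0.25·10.08 = 6.32.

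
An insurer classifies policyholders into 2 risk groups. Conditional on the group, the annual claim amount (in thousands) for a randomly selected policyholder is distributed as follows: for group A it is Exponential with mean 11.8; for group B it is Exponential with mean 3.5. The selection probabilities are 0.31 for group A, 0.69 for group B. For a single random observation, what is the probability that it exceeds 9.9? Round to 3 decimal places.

0.175

Conditional on each group, P(X > 9.9): A: 0.43215; B: 0.0590972.
By total probability, P(X > 9.9) = 0.31·0.43215 + 0.69·0.0590972 = 0.174744.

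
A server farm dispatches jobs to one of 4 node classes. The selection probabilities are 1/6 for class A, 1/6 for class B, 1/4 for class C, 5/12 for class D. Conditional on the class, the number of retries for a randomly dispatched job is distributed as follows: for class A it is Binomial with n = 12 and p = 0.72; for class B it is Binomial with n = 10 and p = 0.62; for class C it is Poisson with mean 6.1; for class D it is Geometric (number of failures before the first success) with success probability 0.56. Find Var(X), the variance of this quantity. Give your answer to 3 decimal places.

Per component, A: μ=8.64, E[X²]=77.0688; B: μ=6.2, E[X²]=40.796; C: μ=6.1, E[X²]=43.31; D: μ=0.785714, E[X²]=2.02041.
E[X] = 0.166667·8.64 + 0.166667·6.2 + 0.25·6.1 + 0.416667·0.785714 = 4.32571.
E[X²] = 0.166667·77.0688 + 0.166667·40.796 + 0.25·43.31 + 0.416667·2.02041 = 31.3135.
Var(X) = E[X²] − (E[X])² = 31.3135 − 18.7118 = 12.6017.

12.602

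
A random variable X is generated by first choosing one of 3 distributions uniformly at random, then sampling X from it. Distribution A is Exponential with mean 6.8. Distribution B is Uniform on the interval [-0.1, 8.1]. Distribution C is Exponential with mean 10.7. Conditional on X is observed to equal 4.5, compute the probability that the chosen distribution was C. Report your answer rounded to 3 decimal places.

0.237

Likelihoods f(4.5 | ·): A: 0.0758735; B: 0.121951; C: 0.0613718.
Posterior ∝ prior × likelihood. Numerator for C: 0.333333·0.0613718 = 0.0204573.
Normalizing constant: 0.333333·0.0758735 + 0.333333·0.121951 + 0.333333·0.0613718 = 0.0863989.
P(C | observation) = 0.0204573 / 0.0863989 = 0.236777.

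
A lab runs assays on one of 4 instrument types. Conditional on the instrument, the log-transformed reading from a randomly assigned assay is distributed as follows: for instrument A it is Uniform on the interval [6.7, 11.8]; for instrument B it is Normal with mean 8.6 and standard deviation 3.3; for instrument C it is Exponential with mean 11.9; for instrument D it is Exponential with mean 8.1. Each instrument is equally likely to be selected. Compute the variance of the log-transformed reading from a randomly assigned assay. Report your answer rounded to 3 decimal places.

Per component, A: μ=9.25, E[X²]=87.73; B: μ=8.6, E[X²]=84.85; C: μ=11.9, E[X²]=283.22; D: μ=8.1, E[X²]=131.22.
E[X] = 0.25·9.25 + 0.25·8.6 + 0.25·11.9 + 0.25·8.1 = 9.4625.
E[X²] = 0.25·87.73 + 0.25·84.85 + 0.25·283.22 + 0.25·131.22 = 146.755.
Var(X) = E[X²] − (E[X])² = 146.755 − 89.5389 = 57.2161.

57.216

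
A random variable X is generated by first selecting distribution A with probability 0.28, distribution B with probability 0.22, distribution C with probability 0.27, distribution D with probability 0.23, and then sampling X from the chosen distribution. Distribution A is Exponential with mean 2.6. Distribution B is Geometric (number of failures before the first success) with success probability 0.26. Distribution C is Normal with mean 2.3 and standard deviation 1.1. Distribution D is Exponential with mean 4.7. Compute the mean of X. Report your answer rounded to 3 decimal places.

3.056

Component means — A: 2.6; B: 2.84615; C: 2.3; D: 4.7.
E[X] = 0.28·2.6 + 0.22·2.84615 + 0.27·2.3 + 0.23·4.7 = 3.05615.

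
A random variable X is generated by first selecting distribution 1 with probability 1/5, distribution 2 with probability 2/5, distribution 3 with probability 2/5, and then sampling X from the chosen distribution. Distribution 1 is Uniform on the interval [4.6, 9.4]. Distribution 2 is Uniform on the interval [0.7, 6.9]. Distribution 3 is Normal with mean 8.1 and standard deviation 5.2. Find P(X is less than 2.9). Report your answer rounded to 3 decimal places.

0.205

Conditional on each component, P(X < 2.9): 1: 0; 2: 0.354839; 3: 0.158655.
By total probability, P(X < 2.9) = 0.2·0 + 0.4·0.354839 + 0.4·0.158655 = 0.205398.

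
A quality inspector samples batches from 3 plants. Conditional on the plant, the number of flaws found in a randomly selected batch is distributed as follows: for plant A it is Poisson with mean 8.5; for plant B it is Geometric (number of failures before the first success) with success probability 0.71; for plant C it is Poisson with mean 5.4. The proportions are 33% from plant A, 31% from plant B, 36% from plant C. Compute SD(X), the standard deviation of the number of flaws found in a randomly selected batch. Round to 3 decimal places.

3.943

Per component, A: μ=8.5, E[X²]=80.75; B: μ=0.408451, E[X²]=0.742115; C: μ=5.4, E[X²]=34.56.
E[X] = 0.33·8.5 + 0.31·0.408451 + 0.36·5.4 = 4.87562.
E[X²] = 0.33·80.75 + 0.31·0.742115 + 0.36·34.56 = 39.3192.
Var(X) = E[X²] − (E[X])² = 39.3192 − 23.7717 = 15.5475.
SD(X) = √15.5475 = 3.94303.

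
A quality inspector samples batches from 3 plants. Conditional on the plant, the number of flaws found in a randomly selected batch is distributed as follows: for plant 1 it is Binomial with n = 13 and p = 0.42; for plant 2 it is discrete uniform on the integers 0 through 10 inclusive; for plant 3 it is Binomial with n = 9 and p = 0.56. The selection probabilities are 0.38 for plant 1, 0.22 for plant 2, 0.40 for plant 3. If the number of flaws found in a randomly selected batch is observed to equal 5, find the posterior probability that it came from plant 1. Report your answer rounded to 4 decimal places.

0.3976

Likelihoods P(X=5 | ·): 1: 0.215402; 2: 0.0909091; 3: 0.260089.
Posterior ∝ prior × likelihood. Numerator for 1: 0.38·0.215402 = 0.0818526.
Normalizing constant: 0.38·0.215402 + 0.22·0.0909091 + 0.4·0.260089 = 0.205888.
P(1 | observation) = 0.0818526 / 0.205888 = 0.397559.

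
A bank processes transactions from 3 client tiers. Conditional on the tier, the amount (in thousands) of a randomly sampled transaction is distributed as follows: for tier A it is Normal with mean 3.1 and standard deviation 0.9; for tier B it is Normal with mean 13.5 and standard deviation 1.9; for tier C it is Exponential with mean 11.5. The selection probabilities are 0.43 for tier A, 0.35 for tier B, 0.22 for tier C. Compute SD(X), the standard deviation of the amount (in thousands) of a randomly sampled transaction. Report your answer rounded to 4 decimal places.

7.3463

Per component, A: μ=3.1, E[X²]=10.42; B: μ=13.5, E[X²]=185.86; C: μ=11.5, E[X²]=264.5.
E[X] = 0.43·3.1 + 0.35·13.5 + 0.22·11.5 = 8.588.
E[X²] = 0.43·10.42 + 0.35·185.86 + 0.22·264.5 = 127.722.
Var(X) = E[X²] − (E[X])² = 127.722 − 73.7537 = 53.9679.
SD(X) = √53.9679 = 7.34628.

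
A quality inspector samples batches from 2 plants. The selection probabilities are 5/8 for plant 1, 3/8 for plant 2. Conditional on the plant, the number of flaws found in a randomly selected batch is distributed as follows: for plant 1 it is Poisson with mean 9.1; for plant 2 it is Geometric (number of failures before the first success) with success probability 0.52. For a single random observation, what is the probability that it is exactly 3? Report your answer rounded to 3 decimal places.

Conditional on each plant, P(X = 3): 1: 0.0140247; 2: 0.0575078.
By total probability, P(X = 3) = 0.625·0.0140247 + 0.375·0.0575078 = 0.0303309.

0.030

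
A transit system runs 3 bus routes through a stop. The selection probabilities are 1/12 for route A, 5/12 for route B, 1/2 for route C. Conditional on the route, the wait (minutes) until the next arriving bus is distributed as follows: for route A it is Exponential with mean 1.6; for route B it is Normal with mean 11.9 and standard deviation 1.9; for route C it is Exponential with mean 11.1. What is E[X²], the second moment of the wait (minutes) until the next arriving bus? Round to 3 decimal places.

184.145

For each component E[X²] = Var + (mean)², giving A: 5.12; B: 145.22; C: 246.42.
Overall E[X²] = 0.0833333·5.12 + 0.416667·145.22 + 0.5·246.42 = 184.145.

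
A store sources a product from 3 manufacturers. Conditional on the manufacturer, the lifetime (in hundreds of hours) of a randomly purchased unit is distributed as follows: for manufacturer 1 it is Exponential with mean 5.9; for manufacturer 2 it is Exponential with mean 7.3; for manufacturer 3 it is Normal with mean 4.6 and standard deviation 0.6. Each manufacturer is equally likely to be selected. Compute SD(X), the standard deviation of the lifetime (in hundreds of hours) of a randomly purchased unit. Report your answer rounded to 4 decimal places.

Per component, 1: μ=5.9, E[X²]=69.62; 2: μ=7.3, E[X²]=106.58; 3: μ=4.6, E[X²]=21.52.
E[X] = 0.333333·5.9 + 0.333333·7.3 + 0.333333·4.6 = 5.93333.
E[X²] = 0.333333·69.62 + 0.333333·106.58 + 0.333333·21.52 = 65.9067.
Var(X) = E[X²] − (E[X])² = 65.9067 − 35.2044 = 30.7022.
SD(X) = √30.7022 = 5.54096.

5.5410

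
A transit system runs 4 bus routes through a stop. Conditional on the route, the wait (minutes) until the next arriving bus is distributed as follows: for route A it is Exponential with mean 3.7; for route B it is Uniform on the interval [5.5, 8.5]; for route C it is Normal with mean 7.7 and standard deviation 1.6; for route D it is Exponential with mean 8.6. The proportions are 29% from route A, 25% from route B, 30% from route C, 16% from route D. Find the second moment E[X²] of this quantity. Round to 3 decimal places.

For each component E[X²] = Var + (mean)², giving A: 27.38; B: 49.75; C: 61.85; D: 147.92.
Overall E[X²] = 0.29·27.38 + 0.25·49.75 + 0.3·61.85 + 0.16·147.92 = 62.5999.

62.600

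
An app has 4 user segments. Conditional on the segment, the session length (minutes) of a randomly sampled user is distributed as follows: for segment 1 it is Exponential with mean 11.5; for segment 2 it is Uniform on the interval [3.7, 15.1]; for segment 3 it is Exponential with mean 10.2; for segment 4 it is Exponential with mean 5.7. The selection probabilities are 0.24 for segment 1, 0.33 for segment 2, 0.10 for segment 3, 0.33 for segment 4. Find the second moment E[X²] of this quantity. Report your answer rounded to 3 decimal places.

138.464

For each component E[X²] = Var + (mean)², giving 1: 264.5; 2: 99.19; 3: 208.08; 4: 64.98.
Overall E[X²] = 0.24·264.5 + 0.33·99.19 + 0.1·208.08 + 0.33·64.98 = 138.464.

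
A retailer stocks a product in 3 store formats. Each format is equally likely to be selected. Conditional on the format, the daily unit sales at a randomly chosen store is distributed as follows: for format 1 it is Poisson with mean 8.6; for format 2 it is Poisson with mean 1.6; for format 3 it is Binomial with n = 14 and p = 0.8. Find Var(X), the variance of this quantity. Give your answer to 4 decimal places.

20.5822

Per component, 1: μ=8.6, E[X²]=82.56; 2: μ=1.6, E[X²]=4.16; 3: μ=11.2, E[X²]=127.68.
E[X] = 0.333333·8.6 + 0.333333·1.6 + 0.333333·11.2 = 7.13333.
E[X²] = 0.333333·82.56 + 0.333333·4.16 + 0.333333·127.68 = 71.4667.
Var(X) = E[X²] − (E[X])² = 71.4667 − 50.8844 = 20.5822.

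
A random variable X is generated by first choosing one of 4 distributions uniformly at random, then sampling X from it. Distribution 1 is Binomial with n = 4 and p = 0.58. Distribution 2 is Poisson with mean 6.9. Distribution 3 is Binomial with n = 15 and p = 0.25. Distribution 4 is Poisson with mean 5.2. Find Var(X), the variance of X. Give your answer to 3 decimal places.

Per component, 1: μ=2.32, E[X²]=6.3568; 2: μ=6.9, E[X²]=54.51; 3: μ=3.75, E[X²]=16.875; 4: μ=5.2, E[X²]=32.24.
E[X] = 0.25·2.32 + 0.25·6.9 + 0.25·3.75 + 0.25·5.2 = 4.5425.
E[X²] = 0.25·6.3568 + 0.25·54.51 + 0.25·16.875 + 0.25·32.24 = 27.4955.
Var(X) = E[X²] − (E[X])² = 27.4955 − 20.6343 = 6.86114.

6.861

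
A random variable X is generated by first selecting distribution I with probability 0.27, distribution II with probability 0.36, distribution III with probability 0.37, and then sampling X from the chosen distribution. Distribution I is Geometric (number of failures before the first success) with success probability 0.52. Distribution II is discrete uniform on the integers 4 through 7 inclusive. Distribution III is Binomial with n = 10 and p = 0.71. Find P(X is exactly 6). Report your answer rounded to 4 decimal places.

0.1621

Conditional on each component, P(X = 6): I: 0.00635991; II: 0.25; III: 0.190266.
By total probability, P(X = 6) = 0.27·0.00635991 + 0.36·0.25 + 0.37·0.190266 = 0.162116.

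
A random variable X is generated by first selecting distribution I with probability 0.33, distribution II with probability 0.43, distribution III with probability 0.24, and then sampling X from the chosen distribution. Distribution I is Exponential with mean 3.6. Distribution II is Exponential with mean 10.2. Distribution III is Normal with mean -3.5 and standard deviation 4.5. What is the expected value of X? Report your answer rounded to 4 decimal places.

Component means — I: 3.6; II: 10.2; III: -3.5.
E[X] = 0.33·3.6 + 0.43·10.2 + 0.24·-3.5 = 4.734.

4.7340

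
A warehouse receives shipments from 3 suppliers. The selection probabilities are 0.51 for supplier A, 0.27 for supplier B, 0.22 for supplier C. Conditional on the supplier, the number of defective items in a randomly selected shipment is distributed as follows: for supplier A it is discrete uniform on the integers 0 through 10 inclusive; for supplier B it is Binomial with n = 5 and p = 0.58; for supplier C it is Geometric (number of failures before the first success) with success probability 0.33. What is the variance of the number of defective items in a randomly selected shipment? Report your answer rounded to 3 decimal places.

8.424

Per component, A: μ=5, E[X²]=35; B: μ=2.9, E[X²]=9.628; C: μ=2.0303, E[X²]=10.2746.
E[X] = 0.51·5 + 0.27·2.9 + 0.22·2.0303 = 3.77967.
E[X²] = 0.51·35 + 0.27·9.628 + 0.22·10.2746 = 22.71.
Var(X) = E[X²] − (E[X])² = 22.71 − 14.2859 = 8.42408.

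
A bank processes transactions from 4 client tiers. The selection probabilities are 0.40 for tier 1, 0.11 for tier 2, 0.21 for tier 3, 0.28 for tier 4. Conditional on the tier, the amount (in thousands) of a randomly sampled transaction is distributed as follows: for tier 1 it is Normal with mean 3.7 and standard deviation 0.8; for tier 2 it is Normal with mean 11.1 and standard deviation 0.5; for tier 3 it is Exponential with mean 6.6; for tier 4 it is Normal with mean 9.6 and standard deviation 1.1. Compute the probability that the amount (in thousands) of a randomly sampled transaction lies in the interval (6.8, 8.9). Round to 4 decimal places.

Conditional on each tier, P(6.8 < X < 8.9): 1: 5.33123e-05; 2: 5.41254e-06; 3: 0.0972654; 4: 0.256813.
By total probability, P(6.8 < X < 8.9) = 0.4·5.33123e-05 + 0.11·5.41254e-06 + 0.21·0.0972654 + 0.28·0.256813 = 0.0923553.

0.0924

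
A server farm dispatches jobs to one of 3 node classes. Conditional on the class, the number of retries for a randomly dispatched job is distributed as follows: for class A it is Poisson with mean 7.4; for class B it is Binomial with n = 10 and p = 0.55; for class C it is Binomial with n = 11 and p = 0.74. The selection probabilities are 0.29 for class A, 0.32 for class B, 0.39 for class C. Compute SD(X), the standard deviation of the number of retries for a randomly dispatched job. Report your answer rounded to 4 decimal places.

Per component, A: μ=7.4, E[X²]=62.16; B: μ=5.5, E[X²]=32.725; C: μ=8.14, E[X²]=68.376.
E[X] = 0.29·7.4 + 0.32·5.5 + 0.39·8.14 = 7.0806.
E[X²] = 0.29·62.16 + 0.32·32.725 + 0.39·68.376 = 55.165.
Var(X) = E[X²] − (E[X])² = 55.165 − 50.1349 = 5.03014.
SD(X) = √5.03014 = 2.2428.

2.2428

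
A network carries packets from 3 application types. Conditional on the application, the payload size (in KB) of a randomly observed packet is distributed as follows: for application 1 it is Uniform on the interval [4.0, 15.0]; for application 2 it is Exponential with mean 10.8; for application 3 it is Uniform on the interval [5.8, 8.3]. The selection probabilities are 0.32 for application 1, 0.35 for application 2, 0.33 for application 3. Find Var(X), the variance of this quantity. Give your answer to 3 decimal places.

Per component, 1: μ=9.5, E[X²]=100.333; 2: μ=10.8, E[X²]=233.28; 3: μ=7.05, E[X²]=50.2233.
E[X] = 0.32·9.5 + 0.35·10.8 + 0.33·7.05 = 9.1465.
E[X²] = 0.32·100.333 + 0.35·233.28 + 0.33·50.2233 = 130.328.
Var(X) = E[X²] − (E[X])² = 130.328 − 83.6585 = 46.6699.

46.670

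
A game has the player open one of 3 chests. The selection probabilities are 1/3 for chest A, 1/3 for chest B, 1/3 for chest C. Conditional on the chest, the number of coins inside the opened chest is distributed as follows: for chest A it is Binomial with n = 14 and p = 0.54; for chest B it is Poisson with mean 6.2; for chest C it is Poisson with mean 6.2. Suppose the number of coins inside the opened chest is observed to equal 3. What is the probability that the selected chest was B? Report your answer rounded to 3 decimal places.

0.468

Likelihoods P(X=3 | ·): A: 0.0111846; B: 0.0806117; C: 0.0806117.
Posterior ∝ prior × likelihood. Numerator for B: 0.333333·0.0806117 = 0.0268706.
Normalizing constant: 0.333333·0.0111846 + 0.333333·0.0806117 + 0.333333·0.0806117 = 0.0574693.
P(B | observation) = 0.0268706 / 0.0574693 = 0.467564.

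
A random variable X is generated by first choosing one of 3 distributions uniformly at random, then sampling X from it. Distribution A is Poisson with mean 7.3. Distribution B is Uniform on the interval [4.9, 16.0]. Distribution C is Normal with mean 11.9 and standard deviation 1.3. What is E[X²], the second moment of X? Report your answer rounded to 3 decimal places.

107.787

For each component E[X²] = Var + (mean)², giving A: 60.59; B: 119.47; C: 143.3.
Overall E[X²] = 0.333333·60.59 + 0.333333·119.47 + 0.333333·143.3 = 107.787.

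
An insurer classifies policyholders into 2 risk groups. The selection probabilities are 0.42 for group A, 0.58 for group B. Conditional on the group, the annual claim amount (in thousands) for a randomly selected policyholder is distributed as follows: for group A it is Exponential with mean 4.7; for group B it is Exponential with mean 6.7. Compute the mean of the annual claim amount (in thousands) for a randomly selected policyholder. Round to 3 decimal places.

5.860

Component means — A: 4.7; B: 6.7.
E[X] = 0.42·4.7 + 0.58·6.7 = 5.86.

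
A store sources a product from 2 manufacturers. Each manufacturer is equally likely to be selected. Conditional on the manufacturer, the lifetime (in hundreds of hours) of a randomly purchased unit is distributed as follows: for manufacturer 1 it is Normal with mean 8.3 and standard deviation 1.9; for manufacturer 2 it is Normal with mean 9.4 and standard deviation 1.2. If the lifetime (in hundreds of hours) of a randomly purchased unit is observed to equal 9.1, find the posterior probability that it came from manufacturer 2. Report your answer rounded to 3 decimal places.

0.626

Likelihoods f(9.1 | ·): 1: 0.192158; 2: 0.322223.
Posterior ∝ prior × likelihood. Numerator for 2: 0.5·0.322223 = 0.161112.
Normalizing constant: 0.5·0.192158 + 0.5·0.322223 = 0.257191.
P(2 | observation) = 0.161112 / 0.257191 = 0.626428.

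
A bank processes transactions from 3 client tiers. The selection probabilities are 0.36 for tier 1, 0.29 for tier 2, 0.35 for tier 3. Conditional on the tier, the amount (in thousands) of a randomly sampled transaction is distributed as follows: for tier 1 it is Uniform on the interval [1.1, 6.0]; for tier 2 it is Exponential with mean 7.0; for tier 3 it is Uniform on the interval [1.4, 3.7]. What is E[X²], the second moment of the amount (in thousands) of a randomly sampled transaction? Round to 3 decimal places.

36.107

For each component E[X²] = Var + (mean)², giving 1: 14.6033; 2: 98; 3: 6.94333.
Overall E[X²] = 0.36·14.6033 + 0.29·98 + 0.35·6.94333 = 36.1074.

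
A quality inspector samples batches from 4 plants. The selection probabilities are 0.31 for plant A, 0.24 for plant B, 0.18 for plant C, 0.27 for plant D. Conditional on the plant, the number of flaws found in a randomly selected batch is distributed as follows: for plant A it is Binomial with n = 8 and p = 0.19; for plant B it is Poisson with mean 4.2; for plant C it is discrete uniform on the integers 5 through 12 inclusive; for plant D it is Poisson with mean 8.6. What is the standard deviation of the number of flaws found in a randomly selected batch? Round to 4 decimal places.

3.7628

Per component, A: μ=1.52, E[X²]=3.5416; B: μ=4.2, E[X²]=21.84; C: μ=8.5, E[X²]=77.5; D: μ=8.6, E[X²]=82.56.
E[X] = 0.31·1.52 + 0.24·4.2 + 0.18·8.5 + 0.27·8.6 = 5.3312.
E[X²] = 0.31·3.5416 + 0.24·21.84 + 0.18·77.5 + 0.27·82.56 = 42.5807.
Var(X) = E[X²] − (E[X])² = 42.5807 − 28.4217 = 14.159.
SD(X) = √14.159 = 3.76285.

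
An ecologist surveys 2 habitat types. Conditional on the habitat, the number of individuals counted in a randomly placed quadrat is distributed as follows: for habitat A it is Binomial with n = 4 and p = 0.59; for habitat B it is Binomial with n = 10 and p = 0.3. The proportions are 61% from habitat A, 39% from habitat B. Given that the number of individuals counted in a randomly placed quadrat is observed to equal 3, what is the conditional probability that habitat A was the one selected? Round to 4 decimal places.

0.6638

Likelihoods P(X=3 | ·): A: 0.336822; B: 0.266828.
Posterior ∝ prior × likelihood. Numerator for A: 0.61·0.336822 = 0.205461.
Normalizing constant: 0.61·0.336822 + 0.39·0.266828 = 0.309524.
P(A | observation) = 0.205461 / 0.309524 = 0.663797.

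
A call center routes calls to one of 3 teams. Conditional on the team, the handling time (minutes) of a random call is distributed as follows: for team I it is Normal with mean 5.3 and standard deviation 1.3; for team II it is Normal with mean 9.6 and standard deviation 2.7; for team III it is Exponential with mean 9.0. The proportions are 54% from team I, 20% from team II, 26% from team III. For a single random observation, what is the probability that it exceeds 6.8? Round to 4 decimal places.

Conditional on each team, P(X > 6.8): I: 0.124282; II: 0.850141; III: 0.46975.
By total probability, P(X > 6.8) = 0.54·0.124282 + 0.2·0.850141 + 0.26·0.46975 = 0.359275.

0.3593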